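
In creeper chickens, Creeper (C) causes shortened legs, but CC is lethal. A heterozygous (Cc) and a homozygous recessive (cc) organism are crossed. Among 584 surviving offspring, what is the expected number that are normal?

Cross: Cc × cc
Punnett square offspring (before lethality): 2 Cc, 2 cc
No CC offspring are produced in this cross.
normal: 2 out of 4 → fraction 1/2
Expected count = 1/2 × 584 = 292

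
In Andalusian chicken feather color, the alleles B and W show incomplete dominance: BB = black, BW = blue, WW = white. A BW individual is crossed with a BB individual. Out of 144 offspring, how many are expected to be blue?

Punnett square for BW × BB:
Offspring genotypes: 2 BB, 2 BW
Phenotype counts: 2 black, 2 blue
blue: 2 out of 4 → fraction 1/2
Expected count = 1/2 × 144 = 72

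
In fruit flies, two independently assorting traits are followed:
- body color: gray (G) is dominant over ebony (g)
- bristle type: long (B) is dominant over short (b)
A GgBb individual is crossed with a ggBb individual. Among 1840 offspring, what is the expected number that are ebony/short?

Dihybrid cross GgBb × ggBb — consider each gene separately:
body color: Gg × gg → 2 Gg, 2 gg → 2 G_ : 2 gg (out of 4)
bristle type: Bb × Bb → 1 BB, 2 Bb, 1 bb → 3 B_ : 1 bb (out of 4)
Combine (counts out of 4 × 4 = 16): gray/long (G_B_) = 2×3 = 6; gray/short (G_bb) = 2×1 = 2; ebony/long (ggB_) = 2×3 = 6; ebony/short (ggbb) = 2×1 = 2
Phenotype counts (out of 16): 6 gray/long, 2 gray/short, 6 ebony/long, 2 ebony/short
ebony/short: 2 out of 16 → fraction 1/8
Expected count = 1/8 × 1840 = 230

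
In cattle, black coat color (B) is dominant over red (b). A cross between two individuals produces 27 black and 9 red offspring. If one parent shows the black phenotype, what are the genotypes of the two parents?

Observed offspring: 27 black, 9 red
The observed ratio simplifies to 3:1. Red (bb) offspring appear, so each parent must contribute one b allele. The parent stated to show black carries B, so it is Bb. The other parent is then either Bb or bb: Bb × bb would give a 1:1 split, whereas Bb × Bb gives 3:1 — matching the data. So both parents are heterozygous (Bb × Bb).
Parent genotypes: Bb × Bb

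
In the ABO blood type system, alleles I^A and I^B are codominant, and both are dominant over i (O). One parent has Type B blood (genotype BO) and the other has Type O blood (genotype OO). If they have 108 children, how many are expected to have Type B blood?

Cross: BO × OO
Possible offspring genotypes: 2 BO, 2 OO
Blood type counts: 2 Type B, 2 Type O
Probability of Type B: 2/4 = 1/2
Expected count = 1/2 × 108 = 54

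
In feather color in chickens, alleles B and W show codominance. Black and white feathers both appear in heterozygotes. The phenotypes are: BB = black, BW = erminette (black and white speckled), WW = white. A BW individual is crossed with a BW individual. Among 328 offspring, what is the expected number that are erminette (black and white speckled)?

Punnett square for BW × BW:
Offspring genotypes: 1 BB, 2 BW, 1 WW
Phenotype counts: 1 black, 2 erminette (black and white speckled), 1 white
erminette (black and white speckled): 2 out of 4 → fraction 1/2
Expected count = 1/2 × 328 = 164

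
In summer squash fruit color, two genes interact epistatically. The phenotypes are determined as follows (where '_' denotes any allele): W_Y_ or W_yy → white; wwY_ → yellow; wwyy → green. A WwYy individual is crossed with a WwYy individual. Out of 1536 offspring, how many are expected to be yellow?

Cross: WwYy × WwYy — consider each gene separately:
W gene: Ww × Ww → 1 WW, 2 Ww, 1 ww → 3 W_ : 1 ww (out of 4)
Y gene: Yy × Yy → 1 YY, 2 Yy, 1 yy → 3 Y_ : 1 yy (out of 4)
Genotype classes (out of 4 × 4 = 16): W_Y_ = 3×3 = 9; W_yy = 3×1 = 3; wwY_ = 1×3 = 3; wwyy = 1×1 = 1
Apply the phenotype rules: W_Y_ (9) + W_yy (3) → white; wwY_ (3) → yellow; wwyy (1) → green
Phenotype counts (out of 16): 12 white, 3 yellow, 1 green
yellow: 3 out of 16 → fraction 3/16
Expected count = 3/16 × 1536 = 288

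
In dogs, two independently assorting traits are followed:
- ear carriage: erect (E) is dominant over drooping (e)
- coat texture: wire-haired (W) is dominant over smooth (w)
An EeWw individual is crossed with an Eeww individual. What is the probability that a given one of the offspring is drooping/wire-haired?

Dihybrid cross EeWw × Eeww — consider each gene separately:
ear carriage: Ee × Ee → 1 EE, 2 Ee, 1 ee → 3 E_ : 1 ee (out of 4)
coat texture: Ww × ww → 2 Ww, 2 ww → 2 W_ : 2 ww (out of 4)
Combine (counts out of 4 × 4 = 16): erect/wire-haired (E_W_) = 3×2 = 6; erect/smooth (E_ww) = 3×2 = 6; drooping/wire-haired (eeW_) = 1×2 = 2; drooping/smooth (eeww) = 1×2 = 2
Phenotype counts (out of 16): 6 erect/wire-haired, 6 erect/smooth, 2 drooping/wire-haired, 2 drooping/smooth
drooping/wire-haired: 2 out of 16
Probability: 2/16 = 1/8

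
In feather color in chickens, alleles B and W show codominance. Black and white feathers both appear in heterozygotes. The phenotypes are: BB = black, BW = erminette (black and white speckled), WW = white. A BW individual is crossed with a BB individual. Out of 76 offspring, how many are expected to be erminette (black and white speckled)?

Punnett square for BW × BB:
Offspring genotypes: 2 BB, 2 BW
Phenotype counts: 2 black, 2 erminette (black and white speckled)
erminette (black and white speckled): 2 out of 4 → fraction 1/2
Expected count = 1/2 × 76 = 38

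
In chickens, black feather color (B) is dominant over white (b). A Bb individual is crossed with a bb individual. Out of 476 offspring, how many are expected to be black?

Punnett square for Bb × bb:
Offspring genotypes: 2 Bb, 2 bb
black: 2, white: 2
black: 2 out of 4 → fraction 1/2
Expected count = 1/2 × 476 = 238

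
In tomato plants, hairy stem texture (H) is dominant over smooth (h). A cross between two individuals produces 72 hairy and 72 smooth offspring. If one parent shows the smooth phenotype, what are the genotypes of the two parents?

Observed offspring: 72 hairy, 72 smooth
The observed ratio simplifies to 1:1. One parent shows smooth, so its genotype must be hh. A 1:1 offspring split requires the other parent to be heterozygous (Hh).
Parent genotypes: hh × Hh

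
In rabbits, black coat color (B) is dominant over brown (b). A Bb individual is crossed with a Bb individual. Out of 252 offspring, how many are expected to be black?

Punnett square for Bb × Bb:
Offspring genotypes: 1 BB, 2 Bb, 1 bb
black: 3, brown: 1
black: 3 out of 4 → fraction 3/4
Expected count = 3/4 × 252 = 189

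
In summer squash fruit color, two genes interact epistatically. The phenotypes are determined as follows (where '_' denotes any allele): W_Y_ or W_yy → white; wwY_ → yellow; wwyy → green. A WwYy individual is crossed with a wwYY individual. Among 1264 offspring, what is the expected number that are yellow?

Cross: WwYy × wwYY — consider each gene separately:
W gene: Ww × ww → 2 Ww, 2 ww → 2 W_ : 2 ww (out of 4)
Y gene: Yy × YY → 2 YY, 2 Yy → 4 Y_ (out of 4)
Genotype classes (out of 4 × 4 = 16): W_Y_ = 2×4 = 8; wwY_ = 2×4 = 8
Apply the phenotype rules: W_Y_ (8) → white; wwY_ (8) → yellow
Phenotype counts (out of 16): 8 white, 8 yellow
yellow: 8 out of 16 → fraction 1/2
Expected count = 1/2 × 1264 = 632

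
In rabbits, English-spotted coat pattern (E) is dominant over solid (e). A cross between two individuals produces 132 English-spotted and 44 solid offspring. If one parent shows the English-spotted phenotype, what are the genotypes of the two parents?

Observed offspring: 132 English-spotted, 44 solid
The observed ratio simplifies to 3:1. Solid (ee) offspring appear, so each parent must contribute one e allele. The parent stated to show English-spotted carries E, so it is Ee. The other parent is then either Ee or ee: Ee × ee would give a 1:1 split, whereas Ee × Ee gives 3:1 — matching the data. So both parents are heterozygous (Ee × Ee).
Parent genotypes: Ee × Ee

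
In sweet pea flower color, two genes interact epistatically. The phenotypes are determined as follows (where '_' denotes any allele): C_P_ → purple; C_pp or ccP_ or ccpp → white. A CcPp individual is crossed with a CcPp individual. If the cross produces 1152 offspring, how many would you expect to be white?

Cross: CcPp × CcPp — consider each gene separately:
C gene: Cc × Cc → 1 CC, 2 Cc, 1 cc → 3 C_ : 1 cc (out of 4)
P gene: Pp × Pp → 1 PP, 2 Pp, 1 pp → 3 P_ : 1 pp (out of 4)
Genotype classes (out of 4 × 4 = 16): C_P_ = 3×3 = 9; C_pp = 3×1 = 3; ccP_ = 1×3 = 3; ccpp = 1×1 = 1
Apply the phenotype rules: C_P_ (9) → purple; C_pp (3) + ccP_ (3) + ccpp (1) → white
Phenotype counts (out of 16): 9 purple, 7 white
white: 7 out of 16 → fraction 7/16
Expected count = 7/16 × 1152 = 504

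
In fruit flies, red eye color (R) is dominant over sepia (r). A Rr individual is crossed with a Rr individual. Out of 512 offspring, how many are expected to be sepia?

Punnett square for Rr × Rr:
Offspring genotypes: 1 RR, 2 Rr, 1 rr
red: 3, sepia: 1
sepia: 1 out of 4 → fraction 1/4
Expected count = 1/4 × 512 = 128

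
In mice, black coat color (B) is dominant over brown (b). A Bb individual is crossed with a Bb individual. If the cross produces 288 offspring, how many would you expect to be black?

Punnett square for Bb × Bb:
Offspring genotypes: 1 BB, 2 Bb, 1 bb
black: 3, brown: 1
black: 3 out of 4 → fraction 3/4
Expected count = 3/4 × 288 = 216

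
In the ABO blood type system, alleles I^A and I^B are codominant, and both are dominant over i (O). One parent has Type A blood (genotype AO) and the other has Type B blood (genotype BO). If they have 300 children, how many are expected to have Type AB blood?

Cross: AO × BO
Possible offspring genotypes: 1 AB, 1 AO, 1 BO, 1 OO
Blood type counts: 1 Type AB, 1 Type A, 1 Type B, 1 Type O
Probability of Type AB: 1/4
Expected count = 1/4 × 300 = 75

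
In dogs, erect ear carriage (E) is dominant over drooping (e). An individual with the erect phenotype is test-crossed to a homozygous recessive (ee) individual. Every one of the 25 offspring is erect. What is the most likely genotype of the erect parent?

Test cross: ? × ee
All offspring are erect.
If the unknown parent were heterozygous (Ee), about half of 25 offspring would be drooping; none are. The unknown parent is most likely homozygous dominant (EE).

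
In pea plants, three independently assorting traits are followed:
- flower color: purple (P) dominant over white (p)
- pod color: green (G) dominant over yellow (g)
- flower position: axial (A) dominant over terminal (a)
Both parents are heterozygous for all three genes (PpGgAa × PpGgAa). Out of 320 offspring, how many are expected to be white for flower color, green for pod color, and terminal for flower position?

Trihybrid cross: PpGgAa × PpGgAa
Each trait segregates independently with a 3:1 phenotypic ratio, so each gene contributes 3/4 (dominant) or 1/4 (recessive).
Target: white (flower color), green (pod color), terminal (flower position)
Probability = product of independent per-trait probabilities
= 1/4 × 3/4 × 1/4 = 3/64
Expected count = 3/64 × 320 = 15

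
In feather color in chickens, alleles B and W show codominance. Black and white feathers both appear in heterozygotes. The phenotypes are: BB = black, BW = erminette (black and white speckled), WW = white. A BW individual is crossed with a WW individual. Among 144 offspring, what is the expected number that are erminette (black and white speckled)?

Punnett square for BW × WW:
Offspring genotypes: 2 BW, 2 WW
Phenotype counts: 2 erminette (black and white speckled), 2 white
erminette (black and white speckled): 2 out of 4 → fraction 1/2
Expected count = 1/2 × 144 = 72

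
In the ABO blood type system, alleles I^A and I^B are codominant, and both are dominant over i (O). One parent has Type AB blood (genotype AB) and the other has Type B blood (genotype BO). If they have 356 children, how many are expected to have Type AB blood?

Cross: AB × BO
Possible offspring genotypes: 1 AB, 1 AO, 1 BB, 1 BO
Blood type counts: 1 Type AB, 1 Type A, 2 Type B
Probability of Type AB: 1/4
Expected count = 1/4 × 356 = 89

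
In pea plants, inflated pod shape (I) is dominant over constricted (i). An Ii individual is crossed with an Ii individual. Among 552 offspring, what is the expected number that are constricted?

Punnett square for Ii × Ii:
Offspring genotypes: 1 II, 2 Ii, 1 ii
inflated: 3, constricted: 1
constricted: 1 out of 4 → fraction 1/4
Expected count = 1/4 × 552 = 138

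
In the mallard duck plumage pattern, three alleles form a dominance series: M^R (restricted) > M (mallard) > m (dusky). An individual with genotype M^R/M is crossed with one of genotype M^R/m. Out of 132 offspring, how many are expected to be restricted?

Cross: M^R/M × M^R/m
Allele dominance: M^R > M > m
Offspring genotypes: 1 M^R/M^R, 1 M^R/m, 1 M^R/M, 1 M/m
Phenotype counts: 3 restricted, 1 mallard
restricted: 3 out of 4 → fraction 3/4
Expected count = 3/4 × 132 = 99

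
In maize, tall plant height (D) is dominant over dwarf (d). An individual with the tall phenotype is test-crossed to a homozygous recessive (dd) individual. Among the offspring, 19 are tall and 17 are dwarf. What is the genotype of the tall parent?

Test cross: ? × dd
Offspring: 19 tall, 17 dwarf — approximately 1:1.
A 1:1 ratio in a test cross indicates the unknown parent is heterozygous (Dd).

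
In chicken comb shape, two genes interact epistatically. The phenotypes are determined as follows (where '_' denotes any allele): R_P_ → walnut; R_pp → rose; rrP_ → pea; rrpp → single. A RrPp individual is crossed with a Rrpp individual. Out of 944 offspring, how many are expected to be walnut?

Cross: RrPp × Rrpp — consider each gene separately:
R gene: Rr × Rr → 1 RR, 2 Rr, 1 rr → 3 R_ : 1 rr (out of 4)
P gene: Pp × pp → 2 Pp, 2 pp → 2 P_ : 2 pp (out of 4)
Genotype classes (out of 4 × 4 = 16): R_P_ = 3×2 = 6; R_pp = 3×2 = 6; rrP_ = 1×2 = 2; rrpp = 1×2 = 2
Apply the phenotype rules: R_P_ (6) → walnut; R_pp (6) → rose; rrP_ (2) → pea; rrpp (2) → single
Phenotype counts (out of 16): 6 walnut, 6 rose, 2 pea, 2 single
walnut: 6 out of 16 → fraction 3/8
Expected count = 3/8 × 944 = 354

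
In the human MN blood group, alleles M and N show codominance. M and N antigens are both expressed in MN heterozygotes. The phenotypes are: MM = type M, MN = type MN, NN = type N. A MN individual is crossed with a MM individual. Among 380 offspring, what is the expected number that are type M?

Punnett square for MN × MM:
Offspring genotypes: 2 MM, 2 MN
Phenotype counts: 2 type M, 2 type MN
type M: 2 out of 4 → fraction 1/2
Expected count = 1/2 × 380 = 190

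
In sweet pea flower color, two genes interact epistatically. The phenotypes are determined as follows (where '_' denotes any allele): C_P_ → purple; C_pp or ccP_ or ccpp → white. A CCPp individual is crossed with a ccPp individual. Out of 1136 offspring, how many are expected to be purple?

Cross: CCPp × ccPp — consider each gene separately:
C gene: CC × cc → 4 Cc → 4 C_ (out of 4)
P gene: Pp × Pp → 1 PP, 2 Pp, 1 pp → 3 P_ : 1 pp (out of 4)
Genotype classes (out of 4 × 4 = 16): C_P_ = 4×3 = 12; C_pp = 4×1 = 4
Apply the phenotype rules: C_P_ (12) → purple; C_pp (4) → white
Phenotype counts (out of 16): 12 purple, 4 white
purple: 12 out of 16 → fraction 3/4
Expected count = 3/4 × 1136 = 852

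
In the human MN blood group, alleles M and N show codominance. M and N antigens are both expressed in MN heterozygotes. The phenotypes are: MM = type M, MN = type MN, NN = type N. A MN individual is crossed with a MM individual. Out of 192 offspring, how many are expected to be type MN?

Punnett square for MN × MM:
Offspring genotypes: 2 MM, 2 MN
Phenotype counts: 2 type M, 2 type MN
type MN: 2 out of 4 → fraction 1/2
Expected count = 1/2 × 192 = 96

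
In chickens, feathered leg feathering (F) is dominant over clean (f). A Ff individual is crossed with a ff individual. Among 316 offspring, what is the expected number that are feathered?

Punnett square for Ff × ff:
Offspring genotypes: 2 Ff, 2 ff
feathered: 2, clean: 2
feathered: 2 out of 4 → fraction 1/2
Expected count = 1/2 × 316 = 158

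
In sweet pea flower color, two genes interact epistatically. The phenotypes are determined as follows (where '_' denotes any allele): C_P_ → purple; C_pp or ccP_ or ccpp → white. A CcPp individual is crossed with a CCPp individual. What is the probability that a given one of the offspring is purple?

Cross: CcPp × CCPp — consider each gene separately:
C gene: Cc × CC → 2 CC, 2 Cc → 4 C_ (out of 4)
P gene: Pp × Pp → 1 PP, 2 Pp, 1 pp → 3 P_ : 1 pp (out of 4)
Genotype classes (out of 4 × 4 = 16): C_P_ = 4×3 = 12; C_pp = 4×1 = 4
Apply the phenotype rules: C_P_ (12) → purple; C_pp (4) → white
Phenotype counts (out of 16): 12 purple, 4 white
purple: 12 out of 16
Probability: 12/16 = 3/4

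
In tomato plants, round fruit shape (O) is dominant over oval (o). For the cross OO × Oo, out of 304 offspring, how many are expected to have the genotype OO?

Punnett square for OO × Oo:
Offspring genotypes: 2 OO, 2 Oo
Total offspring: 4
Count with target: 2
Probability: 2/4 = 1/2
Expected count = 1/2 × 304 = 152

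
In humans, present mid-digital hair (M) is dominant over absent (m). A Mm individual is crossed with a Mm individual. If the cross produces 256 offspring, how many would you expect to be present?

Punnett square for Mm × Mm:
Offspring genotypes: 1 MM, 2 Mm, 1 mm
present: 3, absent: 1
present: 3 out of 4 → fraction 3/4
Expected count = 3/4 × 256 = 192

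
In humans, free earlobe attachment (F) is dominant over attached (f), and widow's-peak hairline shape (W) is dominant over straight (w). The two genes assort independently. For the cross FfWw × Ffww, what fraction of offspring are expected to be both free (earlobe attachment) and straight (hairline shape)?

Dihybrid cross FfWw × Ffww — consider each gene separately:
earlobe attachment: Ff × Ff → 1 FF, 2 Ff, 1 ff → 3 F_ : 1 ff (out of 4)
hairline shape: Ww × ww → 2 Ww, 2 ww → 2 W_ : 2 ww (out of 4)
Looking for: free (F_) and straight (ww)
P(free) = 3/4, P(straight) = 2/4
P(both) = 3/4 × 2/4 = 6/16 = 3/8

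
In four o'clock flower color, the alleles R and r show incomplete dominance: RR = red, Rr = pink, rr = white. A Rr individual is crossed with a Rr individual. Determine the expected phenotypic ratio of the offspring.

Punnett square for Rr × Rr:
Offspring genotypes: 1 RR, 2 Rr, 1 rr
Phenotype counts: 1 red, 2 pink, 1 white
Ratio: 1 red : 2 pink : 1 white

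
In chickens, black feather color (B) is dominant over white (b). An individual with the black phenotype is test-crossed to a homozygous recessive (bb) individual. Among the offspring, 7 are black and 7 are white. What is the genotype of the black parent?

Test cross: ? × bb
Offspring: 7 black, 7 white — approximately 1:1.
A 1:1 ratio in a test cross indicates the unknown parent is heterozygous (Bb).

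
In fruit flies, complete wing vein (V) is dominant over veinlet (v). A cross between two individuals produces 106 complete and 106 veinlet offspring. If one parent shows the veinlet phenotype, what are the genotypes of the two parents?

Observed offspring: 106 complete, 106 veinlet
The observed ratio simplifies to 1:1. One parent shows veinlet, so its genotype must be vv. A 1:1 offspring split requires the other parent to be heterozygous (Vv).
Parent genotypes: vv × Vv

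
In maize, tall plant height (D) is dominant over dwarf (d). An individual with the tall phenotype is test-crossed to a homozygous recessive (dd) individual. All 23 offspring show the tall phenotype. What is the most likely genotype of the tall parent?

Test cross: ? × dd
All offspring are tall.
If the unknown parent were heterozygous (Dd), about half of 23 offspring would be dwarf; none are. The unknown parent is most likely homozygous dominant (DD).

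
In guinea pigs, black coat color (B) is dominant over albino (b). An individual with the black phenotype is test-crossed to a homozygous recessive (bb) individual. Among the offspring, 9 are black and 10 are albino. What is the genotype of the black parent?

Test cross: ? × bb
Offspring: 9 black, 10 albino — approximately 1:1.
A 1:1 ratio in a test cross indicates the unknown parent is heterozygous (Bb).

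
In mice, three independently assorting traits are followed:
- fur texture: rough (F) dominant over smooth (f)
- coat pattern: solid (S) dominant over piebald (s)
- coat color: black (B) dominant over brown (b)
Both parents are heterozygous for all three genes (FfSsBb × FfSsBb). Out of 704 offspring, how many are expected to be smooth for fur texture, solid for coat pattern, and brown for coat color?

Trihybrid cross: FfSsBb × FfSsBb
Each trait segregates independently with a 3:1 phenotypic ratio, so each gene contributes 3/4 (dominant) or 1/4 (recessive).
Target: smooth (fur texture), solid (coat pattern), brown (coat color)
Probability = product of independent per-trait probabilities
= 1/4 × 3/4 × 1/4 = 3/64
Expected count = 3/64 × 704 = 33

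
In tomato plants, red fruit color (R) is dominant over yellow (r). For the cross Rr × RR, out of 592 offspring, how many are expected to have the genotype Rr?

Punnett square for Rr × RR:
Offspring genotypes: 2 RR, 2 Rr
Total offspring: 4
Count with target: 2
Probability: 2/4 = 1/2
Expected count = 1/2 × 592 = 296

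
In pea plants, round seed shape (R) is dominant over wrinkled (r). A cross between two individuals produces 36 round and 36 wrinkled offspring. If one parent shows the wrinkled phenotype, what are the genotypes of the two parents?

Observed offspring: 36 round, 36 wrinkled
The observed ratio simplifies to 1:1. One parent shows wrinkled, so its genotype must be rr. A 1:1 offspring split requires the other parent to be heterozygous (Rr).
Parent genotypes: rr × Rr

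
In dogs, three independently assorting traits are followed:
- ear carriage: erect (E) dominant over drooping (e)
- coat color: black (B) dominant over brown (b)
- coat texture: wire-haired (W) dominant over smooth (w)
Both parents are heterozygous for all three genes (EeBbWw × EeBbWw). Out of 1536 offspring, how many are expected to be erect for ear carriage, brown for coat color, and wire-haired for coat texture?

Trihybrid cross: EeBbWw × EeBbWw
Each trait segregates independently with a 3:1 phenotypic ratio, so each gene contributes 3/4 (dominant) or 1/4 (recessive).
Target: erect (ear carriage), brown (coat color), wire-haired (coat texture)
Probability = product of independent per-trait probabilities
= 3/4 × 1/4 × 3/4 = 9/64
Expected count = 9/64 × 1536 = 216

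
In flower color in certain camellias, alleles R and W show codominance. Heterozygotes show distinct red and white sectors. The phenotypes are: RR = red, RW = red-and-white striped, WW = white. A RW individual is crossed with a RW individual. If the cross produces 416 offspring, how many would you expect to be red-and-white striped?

Punnett square for RW × RW:
Offspring genotypes: 1 RR, 2 RW, 1 WW
Phenotype counts: 1 red, 2 red-and-white striped, 1 white
red-and-white striped: 2 out of 4 → fraction 1/2
Expected count = 1/2 × 416 = 208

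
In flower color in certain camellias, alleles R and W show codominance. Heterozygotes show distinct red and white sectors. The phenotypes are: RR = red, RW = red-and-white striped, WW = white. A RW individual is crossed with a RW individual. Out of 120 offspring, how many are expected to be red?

Punnett square for RW × RW:
Offspring genotypes: 1 RR, 2 RW, 1 WW
Phenotype counts: 1 red, 2 red-and-white striped, 1 white
red: 1 out of 4 → fraction 1/4
Expected count = 1/4 × 120 = 30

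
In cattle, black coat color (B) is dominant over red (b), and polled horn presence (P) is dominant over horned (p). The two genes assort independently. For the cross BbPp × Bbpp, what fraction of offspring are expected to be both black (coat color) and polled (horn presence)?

Dihybrid cross BbPp × Bbpp — consider each gene separately:
coat color: Bb × Bb → 1 BB, 2 Bb, 1 bb → 3 B_ : 1 bb (out of 4)
horn presence: Pp × pp → 2 Pp, 2 pp → 2 P_ : 2 pp (out of 4)
Looking for: black (B_) and polled (P_)
P(black) = 3/4, P(polled) = 2/4
P(both) = 3/4 × 2/4 = 6/16 = 3/8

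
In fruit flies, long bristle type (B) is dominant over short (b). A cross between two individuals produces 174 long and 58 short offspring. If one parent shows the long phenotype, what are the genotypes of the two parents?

Observed offspring: 174 long, 58 short
The observed ratio simplifies to 3:1. Short (bb) offspring appear, so each parent must contribute one b allele. The parent stated to show long carries B, so it is Bb. The other parent is then either Bb or bb: Bb × bb would give a 1:1 split, whereas Bb × Bb gives 3:1 — matching the data. So both parents are heterozygous (Bb × Bb).
Parent genotypes: Bb × Bb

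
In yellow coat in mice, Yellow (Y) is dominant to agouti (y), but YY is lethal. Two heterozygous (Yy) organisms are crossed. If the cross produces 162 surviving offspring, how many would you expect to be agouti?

Cross: Yy × Yy
Punnett square offspring (before lethality): 1 YY, 2 Yy, 1 yy
The YY genotype is lethal (embryos die); surviving offspring: 2 Yy, 1 yy
agouti: 1 out of 3 → fraction 1/3
Expected count = 1/3 × 162 = 54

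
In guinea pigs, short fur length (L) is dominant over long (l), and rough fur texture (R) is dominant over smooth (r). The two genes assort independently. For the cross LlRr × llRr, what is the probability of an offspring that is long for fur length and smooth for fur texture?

Dihybrid cross LlRr × llRr — consider each gene separately:
fur length: Ll × ll → 2 Ll, 2 ll → 2 L_ : 2 ll (out of 4)
fur texture: Rr × Rr → 1 RR, 2 Rr, 1 rr → 3 R_ : 1 rr (out of 4)
Looking for: long (ll) and smooth (rr)
P(long) = 2/4, P(smooth) = 1/4
P(both) = 2/4 × 1/4 = 2/16 = 1/8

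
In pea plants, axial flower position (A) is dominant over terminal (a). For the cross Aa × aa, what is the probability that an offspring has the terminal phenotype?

Punnett square for Aa × aa:
Offspring genotypes: 2 Aa, 2 aa
Total offspring: 4
Count with target: 2
Probability: 2/4 = 1/2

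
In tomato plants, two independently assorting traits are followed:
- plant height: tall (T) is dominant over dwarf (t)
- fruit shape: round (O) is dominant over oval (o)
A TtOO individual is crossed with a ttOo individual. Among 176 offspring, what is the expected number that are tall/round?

Dihybrid cross TtOO × ttOo — consider each gene separately:
plant height: Tt × tt → 2 Tt, 2 tt → 2 T_ : 2 tt (out of 4)
fruit shape: OO × Oo → 2 OO, 2 Oo → 4 O_ (out of 4)
Combine (counts out of 4 × 4 = 16): tall/round (T_O_) = 2×4 = 8; dwarf/round (ttO_) = 2×4 = 8
Phenotype counts (out of 16): 8 tall/round, 8 dwarf/round
tall/round: 8 out of 16 → fraction 1/2
Expected count = 1/2 × 176 = 88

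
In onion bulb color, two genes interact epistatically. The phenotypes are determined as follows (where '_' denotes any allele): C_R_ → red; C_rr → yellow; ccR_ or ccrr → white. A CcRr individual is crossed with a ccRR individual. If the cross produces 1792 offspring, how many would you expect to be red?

Cross: CcRr × ccRR — consider each gene separately:
C gene: Cc × cc → 2 Cc, 2 cc → 2 C_ : 2 cc (out of 4)
R gene: Rr × RR → 2 RR, 2 Rr → 4 R_ (out of 4)
Genotype classes (out of 4 × 4 = 16): C_R_ = 2×4 = 8; ccR_ = 2×4 = 8
Apply the phenotype rules: C_R_ (8) → red; ccR_ (8) → white
Phenotype counts (out of 16): 8 red, 8 white
red: 8 out of 16 → fraction 1/2
Expected count = 1/2 × 1792 = 896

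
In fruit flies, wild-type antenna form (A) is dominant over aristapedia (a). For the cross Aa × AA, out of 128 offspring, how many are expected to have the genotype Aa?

Punnett square for Aa × AA:
Offspring genotypes: 2 AA, 2 Aa
Total offspring: 4
Count with target: 2
Probability: 2/4 = 1/2
Expected count = 1/2 × 128 = 64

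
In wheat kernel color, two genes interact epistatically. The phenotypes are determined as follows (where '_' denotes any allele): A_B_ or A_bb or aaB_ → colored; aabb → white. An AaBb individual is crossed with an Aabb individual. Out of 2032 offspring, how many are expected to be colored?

Cross: AaBb × Aabb — consider each gene separately:
A gene: Aa × Aa → 1 AA, 2 Aa, 1 aa → 3 A_ : 1 aa (out of 4)
B gene: Bb × bb → 2 Bb, 2 bb → 2 B_ : 2 bb (out of 4)
Genotype classes (out of 4 × 4 = 16): A_B_ = 3×2 = 6; A_bb = 3×2 = 6; aaB_ = 1×2 = 2; aabb = 1×2 = 2
Apply the phenotype rules: A_B_ (6) + A_bb (6) + aaB_ (2) → colored; aabb (2) → white
Phenotype counts (out of 16): 14 colored, 2 white
colored: 14 out of 16 → fraction 7/8
Expected count = 7/8 × 2032 = 1778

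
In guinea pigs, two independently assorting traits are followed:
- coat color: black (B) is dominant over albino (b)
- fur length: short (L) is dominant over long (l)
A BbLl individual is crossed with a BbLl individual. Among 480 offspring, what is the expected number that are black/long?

Dihybrid cross BbLl × BbLl — consider each gene separately:
coat color: Bb × Bb → 1 BB, 2 Bb, 1 bb → 3 B_ : 1 bb (out of 4)
fur length: Ll × Ll → 1 LL, 2 Ll, 1 ll → 3 L_ : 1 ll (out of 4)
Combine (counts out of 4 × 4 = 16): black/short (B_L_) = 3×3 = 9; black/long (B_ll) = 3×1 = 3; albino/short (bbL_) = 1×3 = 3; albino/long (bbll) = 1×1 = 1
Phenotype counts (out of 16): 9 black/short, 3 black/long, 3 albino/short, 1 albino/long
black/long: 3 out of 16 → fraction 3/16
Expected count = 3/16 × 480 = 90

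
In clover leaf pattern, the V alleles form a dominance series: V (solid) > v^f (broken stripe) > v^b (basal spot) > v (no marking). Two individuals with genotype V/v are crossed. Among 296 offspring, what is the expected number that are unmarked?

Cross: V/v × V/v
Allele dominance: V > v^f > v^b > v
Offspring genotypes: 1 V/V, 2 V/v, 1 v/v
Phenotype counts: 3 solid, 1 unmarked
unmarked: 1 out of 4 → fraction 1/4
Expected count = 1/4 × 296 = 74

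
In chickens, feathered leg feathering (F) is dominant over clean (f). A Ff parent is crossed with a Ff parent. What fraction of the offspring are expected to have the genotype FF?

Punnett square for Ff × Ff:
Offspring genotypes: 1 FF, 2 Ff, 1 ff
Total offspring: 4
Count with target: 1
Probability: 1/4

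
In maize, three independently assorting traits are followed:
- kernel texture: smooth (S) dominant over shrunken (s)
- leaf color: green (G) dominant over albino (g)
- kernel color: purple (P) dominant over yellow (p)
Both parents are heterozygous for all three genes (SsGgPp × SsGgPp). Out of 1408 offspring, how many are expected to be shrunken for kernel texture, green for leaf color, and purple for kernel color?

Trihybrid cross: SsGgPp × SsGgPp
Each trait segregates independently with a 3:1 phenotypic ratio, so each gene contributes 3/4 (dominant) or 1/4 (recessive).
Target: shrunken (kernel texture), green (leaf color), purple (kernel color)
Probability = product of independent per-trait probabilities
= 1/4 × 3/4 × 3/4 = 9/64
Expected count = 9/64 × 1408 = 198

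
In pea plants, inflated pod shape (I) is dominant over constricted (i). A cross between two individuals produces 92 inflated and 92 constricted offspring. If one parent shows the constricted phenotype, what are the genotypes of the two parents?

Observed offspring: 92 inflated, 92 constricted
The observed ratio simplifies to 1:1. One parent shows constricted, so its genotype must be ii. A 1:1 offspring split requires the other parent to be heterozygous (Ii).
Parent genotypes: ii × Ii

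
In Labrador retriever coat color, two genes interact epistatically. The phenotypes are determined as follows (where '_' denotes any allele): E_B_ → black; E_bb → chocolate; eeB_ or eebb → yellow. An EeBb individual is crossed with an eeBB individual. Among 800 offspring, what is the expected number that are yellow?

Cross: EeBb × eeBB — consider each gene separately:
E gene: Ee × ee → 2 Ee, 2 ee → 2 E_ : 2 ee (out of 4)
B gene: Bb × BB → 2 BB, 2 Bb → 4 B_ (out of 4)
Genotype classes (out of 4 × 4 = 16): E_B_ = 2×4 = 8; eeB_ = 2×4 = 8
Apply the phenotype rules: E_B_ (8) → black; eeB_ (8) → yellow
Phenotype counts (out of 16): 8 black, 8 yellow
yellow: 8 out of 16 → fraction 1/2
Expected count = 1/2 × 800 = 400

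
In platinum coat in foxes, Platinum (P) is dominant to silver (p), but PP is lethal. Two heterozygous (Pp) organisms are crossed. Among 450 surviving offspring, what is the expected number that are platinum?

Cross: Pp × Pp
Punnett square offspring (before lethality): 1 PP, 2 Pp, 1 pp
The PP genotype is lethal (embryos die); surviving offspring: 2 Pp, 1 pp
platinum: 2 out of 3 → fraction 2/3
Expected count = 2/3 × 450 = 300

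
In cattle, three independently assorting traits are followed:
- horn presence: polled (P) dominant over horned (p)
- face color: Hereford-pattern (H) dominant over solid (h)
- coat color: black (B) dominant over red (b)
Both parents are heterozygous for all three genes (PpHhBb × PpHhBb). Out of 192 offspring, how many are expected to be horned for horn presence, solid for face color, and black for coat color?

Trihybrid cross: PpHhBb × PpHhBb
Each trait segregates independently with a 3:1 phenotypic ratio, so each gene contributes 3/4 (dominant) or 1/4 (recessive).
Target: horned (horn presence), solid (face color), black (coat color)
Probability = product of independent per-trait probabilities
= 1/4 × 1/4 × 3/4 = 3/64
Expected count = 3/64 × 192 = 9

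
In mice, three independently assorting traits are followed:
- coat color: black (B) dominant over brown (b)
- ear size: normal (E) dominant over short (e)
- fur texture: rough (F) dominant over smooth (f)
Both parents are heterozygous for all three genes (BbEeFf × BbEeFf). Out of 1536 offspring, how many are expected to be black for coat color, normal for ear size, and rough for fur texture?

Trihybrid cross: BbEeFf × BbEeFf
Each trait segregates independently with a 3:1 phenotypic ratio, so each gene contributes 3/4 (dominant) or 1/4 (recessive).
Target: black (coat color), normal (ear size), rough (fur texture)
Probability = product of independent per-trait probabilities
= 3/4 × 3/4 × 3/4 = 27/64
Expected count = 27/64 × 1536 = 648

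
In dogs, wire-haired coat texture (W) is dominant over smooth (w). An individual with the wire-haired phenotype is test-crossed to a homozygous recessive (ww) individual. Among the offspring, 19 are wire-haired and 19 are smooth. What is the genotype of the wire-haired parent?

Test cross: ? × ww
Offspring: 19 wire-haired, 19 smooth — approximately 1:1.
A 1:1 ratio in a test cross indicates the unknown parent is heterozygous (Ww).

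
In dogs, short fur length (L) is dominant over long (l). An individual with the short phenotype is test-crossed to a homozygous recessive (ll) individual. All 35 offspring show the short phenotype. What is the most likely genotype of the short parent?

Test cross: ? × ll
All offspring are short.
If the unknown parent were heterozygous (Ll), about half of 35 offspring would be long; none are. The unknown parent is most likely homozygous dominant (LL).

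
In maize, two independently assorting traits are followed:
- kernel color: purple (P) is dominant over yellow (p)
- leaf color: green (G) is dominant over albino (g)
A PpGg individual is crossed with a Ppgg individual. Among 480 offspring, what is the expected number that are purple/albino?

Dihybrid cross PpGg × Ppgg — consider each gene separately:
kernel color: Pp × Pp → 1 PP, 2 Pp, 1 pp → 3 P_ : 1 pp (out of 4)
leaf color: Gg × gg → 2 Gg, 2 gg → 2 G_ : 2 gg (out of 4)
Combine (counts out of 4 × 4 = 16): purple/green (P_G_) = 3×2 = 6; purple/albino (P_gg) = 3×2 = 6; yellow/green (ppG_) = 1×2 = 2; yellow/albino (ppgg) = 1×2 = 2
Phenotype counts (out of 16): 6 purple/green, 6 purple/albino, 2 yellow/green, 2 yellow/albino
purple/albino: 6 out of 16 → fraction 3/8
Expected count = 3/8 × 480 = 180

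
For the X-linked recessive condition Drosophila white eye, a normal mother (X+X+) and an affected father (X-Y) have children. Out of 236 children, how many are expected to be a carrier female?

Cross: X+X+ × X-Y
Offspring: 2 X+X-, 2 X+Y
Probability of a carrier female: 2/4 = 1/2
Expected count = 1/2 × 236 = 118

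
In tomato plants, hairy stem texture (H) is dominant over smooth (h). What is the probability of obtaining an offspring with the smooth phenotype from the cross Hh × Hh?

Punnett square for Hh × Hh:
Offspring genotypes: 1 HH, 2 Hh, 1 hh
Total offspring: 4
Count with target: 1
Probability: 1/4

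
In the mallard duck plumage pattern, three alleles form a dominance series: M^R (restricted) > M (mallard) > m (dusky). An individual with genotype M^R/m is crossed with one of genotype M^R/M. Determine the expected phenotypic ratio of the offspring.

Cross: M^R/m × M^R/M
Allele dominance: M^R > M > m
Offspring genotypes: 1 M^R/M^R, 1 M^R/M, 1 M^R/m, 1 M/m
Phenotype counts: 3 restricted, 1 mallard
Ratio: 3 restricted : 1 mallard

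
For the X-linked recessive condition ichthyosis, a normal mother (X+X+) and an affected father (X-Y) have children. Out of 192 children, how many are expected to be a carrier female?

Cross: X+X+ × X-Y
Offspring: 2 X+X-, 2 X+Y
Probability of a carrier female: 2/4 = 1/2
Expected count = 1/2 × 192 = 96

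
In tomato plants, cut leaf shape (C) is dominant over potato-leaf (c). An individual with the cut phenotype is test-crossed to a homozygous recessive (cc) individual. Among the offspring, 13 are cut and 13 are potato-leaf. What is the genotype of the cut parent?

Test cross: ? × cc
Offspring: 13 cut, 13 potato-leaf — approximately 1:1.
A 1:1 ratio in a test cross indicates the unknown parent is heterozygous (Cc).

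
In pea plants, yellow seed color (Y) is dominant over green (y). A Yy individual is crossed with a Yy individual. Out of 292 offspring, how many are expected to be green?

Punnett square for Yy × Yy:
Offspring genotypes: 1 YY, 2 Yy, 1 yy
yellow: 3, green: 1
green: 1 out of 4 → fraction 1/4
Expected count = 1/4 × 292 = 73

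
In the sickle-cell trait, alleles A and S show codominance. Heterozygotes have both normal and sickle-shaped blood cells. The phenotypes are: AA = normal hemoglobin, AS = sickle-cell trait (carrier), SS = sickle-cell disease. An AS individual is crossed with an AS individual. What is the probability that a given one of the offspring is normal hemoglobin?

Punnett square for AS × AS:
Offspring genotypes: 1 AA, 2 AS, 1 SS
Phenotype counts: 1 normal hemoglobin, 2 sickle-cell trait (carrier), 1 sickle-cell disease
normal hemoglobin: 1 out of 4
Probability: 1/4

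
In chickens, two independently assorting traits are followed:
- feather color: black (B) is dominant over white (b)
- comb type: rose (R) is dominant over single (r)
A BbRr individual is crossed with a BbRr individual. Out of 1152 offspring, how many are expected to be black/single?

Dihybrid cross BbRr × BbRr — consider each gene separately:
feather color: Bb × Bb → 1 BB, 2 Bb, 1 bb → 3 B_ : 1 bb (out of 4)
comb type: Rr × Rr → 1 RR, 2 Rr, 1 rr → 3 R_ : 1 rr (out of 4)
Combine (counts out of 4 × 4 = 16): black/rose (B_R_) = 3×3 = 9; black/single (B_rr) = 3×1 = 3; white/rose (bbR_) = 1×3 = 3; white/single (bbrr) = 1×1 = 1
Phenotype counts (out of 16): 9 black/rose, 3 black/single, 3 white/rose, 1 white/single
black/single: 3 out of 16 → fraction 3/16
Expected count = 3/16 × 1152 = 216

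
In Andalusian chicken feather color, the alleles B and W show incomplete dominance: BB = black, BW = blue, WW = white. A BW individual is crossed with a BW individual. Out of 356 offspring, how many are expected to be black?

Punnett square for BW × BW:
Offspring genotypes: 1 BB, 2 BW, 1 WW
Phenotype counts: 1 black, 2 blue, 1 white
black: 1 out of 4 → fraction 1/4
Expected count = 1/4 × 356 = 89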